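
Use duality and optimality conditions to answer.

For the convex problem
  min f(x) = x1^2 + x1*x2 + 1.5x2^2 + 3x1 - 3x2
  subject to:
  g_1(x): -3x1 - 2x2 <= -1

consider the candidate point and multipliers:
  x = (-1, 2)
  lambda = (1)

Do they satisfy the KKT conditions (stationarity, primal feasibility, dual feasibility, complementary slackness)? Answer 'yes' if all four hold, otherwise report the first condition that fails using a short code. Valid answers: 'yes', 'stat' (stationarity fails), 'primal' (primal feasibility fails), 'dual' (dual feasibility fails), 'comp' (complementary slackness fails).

Gradient of f: grad f(x) = Q x + c = (3, 2)
Constraint values g_i(x) = a_i^T x - b_i:
  g_1((-1, 2)) = 0
Stationarity residual: grad f(x) + sum_i lambda_i a_i = (0, 0)
  -> stationarity OK
Primal feasibility (all g_i <= 0): OK
Dual feasibility (all lambda_i >= 0): OK
Complementary slackness (lambda_i * g_i(x) = 0 for all i): OK

Verdict: yes, KKT holds.

yes


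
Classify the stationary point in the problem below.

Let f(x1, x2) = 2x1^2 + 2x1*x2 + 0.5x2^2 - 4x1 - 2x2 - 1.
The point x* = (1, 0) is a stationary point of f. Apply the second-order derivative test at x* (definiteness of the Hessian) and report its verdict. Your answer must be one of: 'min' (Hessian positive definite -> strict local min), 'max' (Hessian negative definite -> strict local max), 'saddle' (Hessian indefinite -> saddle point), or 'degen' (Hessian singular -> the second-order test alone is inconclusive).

Compute the Hessian H = grad^2 f:
  H = [[4, 2], [2, 1]]
Verify stationarity: grad f(x*) = H x* + g = (0, 0).
Eigenvalues of H: 0, 5.
H has a zero eigenvalue (singular; positive semidefinite but not definite), so H is neither positive definite, negative definite, nor indefinite. The second-order test alone is inconclusive -> degen.
(Indeed, f is constant along the null direction of H through x*, so x* is not a strict local extremum.)

degen


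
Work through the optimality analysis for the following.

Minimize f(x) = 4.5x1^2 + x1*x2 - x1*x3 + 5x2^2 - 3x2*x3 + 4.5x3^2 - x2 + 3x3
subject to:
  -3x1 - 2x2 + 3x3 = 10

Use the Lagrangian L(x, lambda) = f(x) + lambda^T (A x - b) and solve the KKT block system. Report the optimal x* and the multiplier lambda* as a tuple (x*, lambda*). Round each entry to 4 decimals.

Form the Lagrangian:
  L(x, lambda) = (1/2) x^T Q x + c^T x + lambda^T (A x - b)
Stationarity (grad_x L = 0): Q x + c + A^T lambda = 0.
Primal feasibility: A x = b.

This gives the KKT block system:
  [ Q   A^T ] [ x     ]   [-c ]
  [ A    0  ] [ lambda ] = [ b ]

Solving the linear system:
  x*      = (-1.7463, -0.5179, 1.2418)
  lambda* = (-5.8254)
  f(x*)   = 31.2485

x* = (-1.7463, -0.5179, 1.2418), lambda* = (-5.8254)


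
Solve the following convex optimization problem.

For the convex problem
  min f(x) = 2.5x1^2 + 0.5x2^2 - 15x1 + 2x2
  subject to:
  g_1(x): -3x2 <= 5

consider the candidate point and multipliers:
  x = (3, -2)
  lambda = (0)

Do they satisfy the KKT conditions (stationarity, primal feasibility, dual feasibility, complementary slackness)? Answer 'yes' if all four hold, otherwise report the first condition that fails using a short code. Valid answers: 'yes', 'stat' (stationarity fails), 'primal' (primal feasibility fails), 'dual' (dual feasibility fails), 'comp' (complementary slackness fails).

Gradient of f: grad f(x) = Q x + c = (0, 0)
Constraint values g_i(x) = a_i^T x - b_i:
  g_1((3, -2)) = 1
Stationarity residual: grad f(x) + sum_i lambda_i a_i = (0, 0)
  -> stationarity OK
Primal feasibility (all g_i <= 0): FAILS
Dual feasibility (all lambda_i >= 0): OK
Complementary slackness (lambda_i * g_i(x) = 0 for all i): OK

Verdict: the first failing condition is primal_feasibility -> primal.

primal


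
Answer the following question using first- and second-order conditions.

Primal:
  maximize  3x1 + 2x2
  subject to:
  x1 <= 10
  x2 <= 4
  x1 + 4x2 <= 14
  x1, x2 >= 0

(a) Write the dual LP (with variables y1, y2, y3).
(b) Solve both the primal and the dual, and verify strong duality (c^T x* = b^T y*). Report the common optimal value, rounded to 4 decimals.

The standard primal-dual pair for 'max c^T x s.t. A x <= b, x >= 0' is:
  Dual:  min b^T y  s.t.  A^T y >= c,  y >= 0.

So the dual LP is:
  minimize  10y1 + 4y2 + 14y3
  subject to:
    y1 + y3 >= 3
    y2 + 4y3 >= 2
    y1, y2, y3 >= 0

Solving the primal: x* = (10, 1).
  primal value c^T x* = 32.
Solving the dual: y* = (2.5, 0, 0.5).
  dual value b^T y* = 32.
Strong duality: c^T x* = b^T y*. Confirmed.

32


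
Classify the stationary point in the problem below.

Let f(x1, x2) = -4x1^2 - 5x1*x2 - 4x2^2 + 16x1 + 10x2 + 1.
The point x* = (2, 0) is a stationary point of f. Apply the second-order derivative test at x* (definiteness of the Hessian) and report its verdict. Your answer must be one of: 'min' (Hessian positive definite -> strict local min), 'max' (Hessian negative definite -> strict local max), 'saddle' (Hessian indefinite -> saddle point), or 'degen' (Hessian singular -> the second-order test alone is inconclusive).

Compute the Hessian H = grad^2 f:
  H = [[-8, -5], [-5, -8]]
Verify stationarity: grad f(x*) = H x* + g = (0, 0).
Eigenvalues of H: -13, -3.
Both eigenvalues < 0, so H is negative definite -> x* is a strict local max.

max


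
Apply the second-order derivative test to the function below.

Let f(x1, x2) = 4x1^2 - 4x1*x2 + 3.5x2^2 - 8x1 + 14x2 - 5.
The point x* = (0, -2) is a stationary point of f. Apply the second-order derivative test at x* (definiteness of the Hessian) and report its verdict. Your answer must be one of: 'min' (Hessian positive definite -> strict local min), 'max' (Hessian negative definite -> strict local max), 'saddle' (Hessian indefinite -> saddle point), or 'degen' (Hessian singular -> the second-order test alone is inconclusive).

Compute the Hessian H = grad^2 f:
  H = [[8, -4], [-4, 7]]
Verify stationarity: grad f(x*) = H x* + g = (0, 0).
Eigenvalues of H: 3.4689, 11.5311.
Both eigenvalues > 0, so H is positive definite -> x* is a strict local min.

min


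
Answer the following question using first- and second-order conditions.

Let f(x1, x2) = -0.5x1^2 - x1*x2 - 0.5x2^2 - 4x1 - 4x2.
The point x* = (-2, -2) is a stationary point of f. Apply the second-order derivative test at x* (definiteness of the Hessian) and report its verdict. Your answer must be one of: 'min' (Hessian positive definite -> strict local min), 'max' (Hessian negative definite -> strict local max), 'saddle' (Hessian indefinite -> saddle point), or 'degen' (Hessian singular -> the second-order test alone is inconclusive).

Compute the Hessian H = grad^2 f:
  H = [[-1, -1], [-1, -1]]
Verify stationarity: grad f(x*) = H x* + g = (0, 0).
Eigenvalues of H: -2, 0.
H has a zero eigenvalue (singular; negative semidefinite but not definite), so H is neither positive definite, negative definite, nor indefinite. The second-order test alone is inconclusive -> degen.
(Indeed, f is constant along the null direction of H through x*, so x* is not a strict local extremum.)

degen


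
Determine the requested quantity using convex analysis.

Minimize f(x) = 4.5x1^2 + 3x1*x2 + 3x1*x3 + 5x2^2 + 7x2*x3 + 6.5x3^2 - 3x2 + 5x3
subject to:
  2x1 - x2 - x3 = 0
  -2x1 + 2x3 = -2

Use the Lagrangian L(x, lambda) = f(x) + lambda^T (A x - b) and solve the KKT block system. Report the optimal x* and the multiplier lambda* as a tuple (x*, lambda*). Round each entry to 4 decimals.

Form the Lagrangian:
  L(x, lambda) = (1/2) x^T Q x + c^T x + lambda^T (A x - b)
Stationarity (grad_x L = 0): Q x + c + A^T lambda = 0.
Primal feasibility: A x = b.

This gives the KKT block system:
  [ Q   A^T ] [ x     ]   [-c ]
  [ A    0  ] [ lambda ] = [ b ]

Solving the linear system:
  x*      = (0.0172, 1.0172, -0.9828)
  lambda* = (0.3448, 0.4741)
  f(x*)   = -3.5086

x* = (0.0172, 1.0172, -0.9828), lambda* = (0.3448, 0.4741)


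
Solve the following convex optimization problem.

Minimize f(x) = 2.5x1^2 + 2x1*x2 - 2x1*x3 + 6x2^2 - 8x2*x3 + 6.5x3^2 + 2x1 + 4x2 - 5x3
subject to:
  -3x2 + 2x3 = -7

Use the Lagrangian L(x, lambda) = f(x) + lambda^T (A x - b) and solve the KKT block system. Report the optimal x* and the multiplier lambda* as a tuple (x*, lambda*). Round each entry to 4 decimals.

Form the Lagrangian:
  L(x, lambda) = (1/2) x^T Q x + c^T x + lambda^T (A x - b)
Stationarity (grad_x L = 0): Q x + c + A^T lambda = 0.
Primal feasibility: A x = b.

This gives the KKT block system:
  [ Q   A^T ] [ x     ]   [-c ]
  [ A    0  ] [ lambda ] = [ b ]

Solving the linear system:
  x*      = (-1.3079, 2.4604, 0.1906)
  lambda* = (9.7947)
  f(x*)   = 37.4179

x* = (-1.3079, 2.4604, 0.1906), lambda* = (9.7947)


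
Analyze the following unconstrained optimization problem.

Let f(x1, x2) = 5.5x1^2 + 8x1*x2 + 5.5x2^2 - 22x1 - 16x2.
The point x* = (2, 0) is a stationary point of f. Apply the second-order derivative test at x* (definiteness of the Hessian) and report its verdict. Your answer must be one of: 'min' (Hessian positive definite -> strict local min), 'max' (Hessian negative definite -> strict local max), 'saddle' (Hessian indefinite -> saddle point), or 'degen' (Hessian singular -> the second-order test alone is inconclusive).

Compute the Hessian H = grad^2 f:
  H = [[11, 8], [8, 11]]
Verify stationarity: grad f(x*) = H x* + g = (0, 0).
Eigenvalues of H: 3, 19.
Both eigenvalues > 0, so H is positive definite -> x* is a strict local min.

min


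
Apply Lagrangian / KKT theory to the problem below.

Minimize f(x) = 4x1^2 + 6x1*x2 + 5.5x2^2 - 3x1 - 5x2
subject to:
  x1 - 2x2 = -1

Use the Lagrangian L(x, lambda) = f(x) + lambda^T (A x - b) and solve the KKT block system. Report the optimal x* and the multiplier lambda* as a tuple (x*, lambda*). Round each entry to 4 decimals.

Form the Lagrangian:
  L(x, lambda) = (1/2) x^T Q x + c^T x + lambda^T (A x - b)
Stationarity (grad_x L = 0): Q x + c + A^T lambda = 0.
Primal feasibility: A x = b.

This gives the KKT block system:
  [ Q   A^T ] [ x     ]   [-c ]
  [ A    0  ] [ lambda ] = [ b ]

Solving the linear system:
  x*      = (-0.0149, 0.4925)
  lambda* = (0.1642)
  f(x*)   = -1.1269

x* = (-0.0149, 0.4925), lambda* = (0.1642)


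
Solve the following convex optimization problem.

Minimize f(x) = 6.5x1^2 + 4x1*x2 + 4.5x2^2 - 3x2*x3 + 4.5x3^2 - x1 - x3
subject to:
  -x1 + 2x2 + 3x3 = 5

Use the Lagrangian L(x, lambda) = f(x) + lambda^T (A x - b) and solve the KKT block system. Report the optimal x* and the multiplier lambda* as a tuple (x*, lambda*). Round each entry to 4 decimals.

Form the Lagrangian:
  L(x, lambda) = (1/2) x^T Q x + c^T x + lambda^T (A x - b)
Stationarity (grad_x L = 0): Q x + c + A^T lambda = 0.
Primal feasibility: A x = b.

This gives the KKT block system:
  [ Q   A^T ] [ x     ]   [-c ]
  [ A    0  ] [ lambda ] = [ b ]

Solving the linear system:
  x*      = (-0.3235, 0.8622, 0.9841)
  lambda* = (-1.7567)
  f(x*)   = 4.0614

x* = (-0.3235, 0.8622, 0.9841), lambda* = (-1.7567)


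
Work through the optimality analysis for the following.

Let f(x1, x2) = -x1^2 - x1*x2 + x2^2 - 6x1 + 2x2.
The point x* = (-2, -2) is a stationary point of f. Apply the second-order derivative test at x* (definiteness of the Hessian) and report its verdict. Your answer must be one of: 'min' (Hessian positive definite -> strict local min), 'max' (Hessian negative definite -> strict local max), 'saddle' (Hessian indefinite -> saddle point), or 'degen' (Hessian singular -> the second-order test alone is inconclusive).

Compute the Hessian H = grad^2 f:
  H = [[-2, -1], [-1, 2]]
Verify stationarity: grad f(x*) = H x* + g = (0, 0).
Eigenvalues of H: -2.2361, 2.2361.
Eigenvalues have mixed signs, so H is indefinite -> x* is a saddle point.

saddle


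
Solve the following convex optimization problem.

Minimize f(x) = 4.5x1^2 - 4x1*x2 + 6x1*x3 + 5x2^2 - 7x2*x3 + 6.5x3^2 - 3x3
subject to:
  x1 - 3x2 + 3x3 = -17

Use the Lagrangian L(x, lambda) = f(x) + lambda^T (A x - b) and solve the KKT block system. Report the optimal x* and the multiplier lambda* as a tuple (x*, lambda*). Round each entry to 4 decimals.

Form the Lagrangian:
  L(x, lambda) = (1/2) x^T Q x + c^T x + lambda^T (A x - b)
Stationarity (grad_x L = 0): Q x + c + A^T lambda = 0.
Primal feasibility: A x = b.

This gives the KKT block system:
  [ Q   A^T ] [ x     ]   [-c ]
  [ A    0  ] [ lambda ] = [ b ]

Solving the linear system:
  x*      = (1.3103, 4.1111, -1.9923)
  lambda* = (16.6054)
  f(x*)   = 144.1341

x* = (1.3103, 4.1111, -1.9923), lambda* = (16.6054)


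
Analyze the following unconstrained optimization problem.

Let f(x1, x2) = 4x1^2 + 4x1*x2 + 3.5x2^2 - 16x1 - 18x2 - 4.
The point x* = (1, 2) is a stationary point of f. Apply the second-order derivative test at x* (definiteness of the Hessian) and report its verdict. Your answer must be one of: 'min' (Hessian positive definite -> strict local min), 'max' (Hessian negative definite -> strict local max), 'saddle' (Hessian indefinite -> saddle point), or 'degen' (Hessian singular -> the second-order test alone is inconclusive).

Compute the Hessian H = grad^2 f:
  H = [[8, 4], [4, 7]]
Verify stationarity: grad f(x*) = H x* + g = (0, 0).
Eigenvalues of H: 3.4689, 11.5311.
Both eigenvalues > 0, so H is positive definite -> x* is a strict local min.

min


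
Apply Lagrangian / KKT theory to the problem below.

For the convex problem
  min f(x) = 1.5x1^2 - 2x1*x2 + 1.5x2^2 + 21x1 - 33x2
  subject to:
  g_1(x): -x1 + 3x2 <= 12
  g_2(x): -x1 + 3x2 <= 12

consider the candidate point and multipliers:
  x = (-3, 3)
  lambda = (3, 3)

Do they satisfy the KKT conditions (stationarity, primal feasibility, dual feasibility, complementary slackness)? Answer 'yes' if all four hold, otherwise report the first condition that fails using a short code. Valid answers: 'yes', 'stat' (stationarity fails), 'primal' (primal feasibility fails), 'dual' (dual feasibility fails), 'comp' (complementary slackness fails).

Gradient of f: grad f(x) = Q x + c = (6, -18)
Constraint values g_i(x) = a_i^T x - b_i:
  g_1((-3, 3)) = 0
  g_2((-3, 3)) = 0
Stationarity residual: grad f(x) + sum_i lambda_i a_i = (0, 0)
  -> stationarity OK
Primal feasibility (all g_i <= 0): OK
Dual feasibility (all lambda_i >= 0): OK
Complementary slackness (lambda_i * g_i(x) = 0 for all i): OK

Verdict: yes, KKT holds.

yes


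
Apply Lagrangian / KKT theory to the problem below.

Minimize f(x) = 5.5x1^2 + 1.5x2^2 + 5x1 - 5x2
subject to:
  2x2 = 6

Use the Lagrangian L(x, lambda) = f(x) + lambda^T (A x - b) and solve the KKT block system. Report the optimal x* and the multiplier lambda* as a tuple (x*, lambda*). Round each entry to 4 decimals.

Form the Lagrangian:
  L(x, lambda) = (1/2) x^T Q x + c^T x + lambda^T (A x - b)
Stationarity (grad_x L = 0): Q x + c + A^T lambda = 0.
Primal feasibility: A x = b.

This gives the KKT block system:
  [ Q   A^T ] [ x     ]   [-c ]
  [ A    0  ] [ lambda ] = [ b ]

Solving the linear system:
  x*      = (-0.4545, 3)
  lambda* = (-2)
  f(x*)   = -2.6364

x* = (-0.4545, 3), lambda* = (-2)


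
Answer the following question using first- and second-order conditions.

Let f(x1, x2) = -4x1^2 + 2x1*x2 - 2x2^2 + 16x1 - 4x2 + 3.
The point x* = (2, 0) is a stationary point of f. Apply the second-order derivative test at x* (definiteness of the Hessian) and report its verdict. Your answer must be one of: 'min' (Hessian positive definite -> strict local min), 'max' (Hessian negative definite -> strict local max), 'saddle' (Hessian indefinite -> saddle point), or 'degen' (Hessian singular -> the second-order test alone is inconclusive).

Compute the Hessian H = grad^2 f:
  H = [[-8, 2], [2, -4]]
Verify stationarity: grad f(x*) = H x* + g = (0, 0).
Eigenvalues of H: -8.8284, -3.1716.
Both eigenvalues < 0, so H is negative definite -> x* is a strict local max.

max


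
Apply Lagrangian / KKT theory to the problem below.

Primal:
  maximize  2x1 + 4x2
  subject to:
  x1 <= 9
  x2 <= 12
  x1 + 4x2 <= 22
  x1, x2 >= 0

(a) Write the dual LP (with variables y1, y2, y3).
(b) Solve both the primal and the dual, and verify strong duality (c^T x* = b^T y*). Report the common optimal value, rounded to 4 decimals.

The standard primal-dual pair for 'max c^T x s.t. A x <= b, x >= 0' is:
  Dual:  min b^T y  s.t.  A^T y >= c,  y >= 0.

So the dual LP is:
  minimize  9y1 + 12y2 + 22y3
  subject to:
    y1 + y3 >= 2
    y2 + 4y3 >= 4
    y1, y2, y3 >= 0

Solving the primal: x* = (9, 3.25).
  primal value c^T x* = 31.
Solving the dual: y* = (1, 0, 1).
  dual value b^T y* = 31.
Strong duality: c^T x* = b^T y*. Confirmed.

31


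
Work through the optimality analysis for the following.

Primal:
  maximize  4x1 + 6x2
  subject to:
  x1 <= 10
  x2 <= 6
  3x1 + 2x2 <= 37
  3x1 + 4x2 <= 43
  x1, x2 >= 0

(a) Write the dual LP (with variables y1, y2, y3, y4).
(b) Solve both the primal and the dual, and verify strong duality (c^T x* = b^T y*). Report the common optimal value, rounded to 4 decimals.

The standard primal-dual pair for 'max c^T x s.t. A x <= b, x >= 0' is:
  Dual:  min b^T y  s.t.  A^T y >= c,  y >= 0.

So the dual LP is:
  minimize  10y1 + 6y2 + 37y3 + 43y4
  subject to:
    y1 + 3y3 + 3y4 >= 4
    y2 + 2y3 + 4y4 >= 6
    y1, y2, y3, y4 >= 0

Solving the primal: x* = (6.3333, 6).
  primal value c^T x* = 61.3333.
Solving the dual: y* = (0, 0.6667, 0, 1.3333).
  dual value b^T y* = 61.3333.
Strong duality: c^T x* = b^T y*. Confirmed.

61.3333


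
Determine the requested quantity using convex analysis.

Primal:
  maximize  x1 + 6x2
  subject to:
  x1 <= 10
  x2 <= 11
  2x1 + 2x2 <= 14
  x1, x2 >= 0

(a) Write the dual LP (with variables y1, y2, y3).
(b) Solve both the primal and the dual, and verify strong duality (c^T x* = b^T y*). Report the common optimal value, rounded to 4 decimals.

The standard primal-dual pair for 'max c^T x s.t. A x <= b, x >= 0' is:
  Dual:  min b^T y  s.t.  A^T y >= c,  y >= 0.

So the dual LP is:
  minimize  10y1 + 11y2 + 14y3
  subject to:
    y1 + 2y3 >= 1
    y2 + 2y3 >= 6
    y1, y2, y3 >= 0

Solving the primal: x* = (0, 7).
  primal value c^T x* = 42.
Solving the dual: y* = (0, 0, 3).
  dual value b^T y* = 42.
Strong duality: c^T x* = b^T y*. Confirmed.

42


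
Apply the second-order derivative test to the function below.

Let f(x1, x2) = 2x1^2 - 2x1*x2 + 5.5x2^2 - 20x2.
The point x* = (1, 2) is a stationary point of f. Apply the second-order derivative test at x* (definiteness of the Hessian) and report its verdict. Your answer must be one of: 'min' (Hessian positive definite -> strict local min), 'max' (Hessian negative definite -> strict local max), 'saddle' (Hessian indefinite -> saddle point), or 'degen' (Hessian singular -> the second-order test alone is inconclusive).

Compute the Hessian H = grad^2 f:
  H = [[4, -2], [-2, 11]]
Verify stationarity: grad f(x*) = H x* + g = (0, 0).
Eigenvalues of H: 3.4689, 11.5311.
Both eigenvalues > 0, so H is positive definite -> x* is a strict local min.

min


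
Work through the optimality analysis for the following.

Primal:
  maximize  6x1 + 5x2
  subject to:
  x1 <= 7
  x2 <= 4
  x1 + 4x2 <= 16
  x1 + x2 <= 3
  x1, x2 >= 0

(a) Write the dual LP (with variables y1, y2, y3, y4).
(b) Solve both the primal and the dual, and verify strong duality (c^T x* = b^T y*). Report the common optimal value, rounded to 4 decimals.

The standard primal-dual pair for 'max c^T x s.t. A x <= b, x >= 0' is:
  Dual:  min b^T y  s.t.  A^T y >= c,  y >= 0.

So the dual LP is:
  minimize  7y1 + 4y2 + 16y3 + 3y4
  subject to:
    y1 + y3 + y4 >= 6
    y2 + 4y3 + y4 >= 5
    y1, y2, y3, y4 >= 0

Solving the primal: x* = (3, 0).
  primal value c^T x* = 18.
Solving the dual: y* = (0, 0, 0, 6).
  dual value b^T y* = 18.
Strong duality: c^T x* = b^T y*. Confirmed.

18


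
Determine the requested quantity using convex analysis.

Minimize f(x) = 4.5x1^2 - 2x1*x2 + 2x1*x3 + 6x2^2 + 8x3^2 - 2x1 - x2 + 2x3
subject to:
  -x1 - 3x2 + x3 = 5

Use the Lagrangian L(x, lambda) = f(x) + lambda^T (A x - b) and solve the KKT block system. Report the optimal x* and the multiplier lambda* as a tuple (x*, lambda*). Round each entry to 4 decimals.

Form the Lagrangian:
  L(x, lambda) = (1/2) x^T Q x + c^T x + lambda^T (A x - b)
Stationarity (grad_x L = 0): Q x + c + A^T lambda = 0.
Primal feasibility: A x = b.

This gives the KKT block system:
  [ Q   A^T ] [ x     ]   [-c ]
  [ A    0  ] [ lambda ] = [ b ]

Solving the linear system:
  x*      = (-0.7143, -1.3324, 0.2885)
  lambda* = (-5.1868)
  f(x*)   = 14.636

x* = (-0.7143, -1.3324, 0.2885), lambda* = (-5.1868)


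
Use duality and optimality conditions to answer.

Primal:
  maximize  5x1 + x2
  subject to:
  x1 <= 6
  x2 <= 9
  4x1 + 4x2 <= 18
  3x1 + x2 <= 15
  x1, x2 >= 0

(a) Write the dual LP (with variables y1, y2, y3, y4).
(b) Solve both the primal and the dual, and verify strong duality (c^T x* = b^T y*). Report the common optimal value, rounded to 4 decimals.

The standard primal-dual pair for 'max c^T x s.t. A x <= b, x >= 0' is:
  Dual:  min b^T y  s.t.  A^T y >= c,  y >= 0.

So the dual LP is:
  minimize  6y1 + 9y2 + 18y3 + 15y4
  subject to:
    y1 + 4y3 + 3y4 >= 5
    y2 + 4y3 + y4 >= 1
    y1, y2, y3, y4 >= 0

Solving the primal: x* = (4.5, 0).
  primal value c^T x* = 22.5.
Solving the dual: y* = (0, 0, 1.25, 0).
  dual value b^T y* = 22.5.
Strong duality: c^T x* = b^T y*. Confirmed.

22.5


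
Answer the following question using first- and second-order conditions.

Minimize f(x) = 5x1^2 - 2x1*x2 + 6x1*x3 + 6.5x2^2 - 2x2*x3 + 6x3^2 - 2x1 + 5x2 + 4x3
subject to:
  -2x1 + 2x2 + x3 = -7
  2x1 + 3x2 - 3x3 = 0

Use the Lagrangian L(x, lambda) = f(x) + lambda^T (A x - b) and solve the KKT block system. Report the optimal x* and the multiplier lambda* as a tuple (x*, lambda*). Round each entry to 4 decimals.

Form the Lagrangian:
  L(x, lambda) = (1/2) x^T Q x + c^T x + lambda^T (A x - b)
Stationarity (grad_x L = 0): Q x + c + A^T lambda = 0.
Primal feasibility: A x = b.

This gives the KKT block system:
  [ Q   A^T ] [ x     ]   [-c ]
  [ A    0  ] [ lambda ] = [ b ]

Solving the linear system:
  x*      = (1.1363, -1.8283, -1.0708)
  lambda* = (5.7582, 2.4609)
  f(x*)   = 12.3049

x* = (1.1363, -1.8283, -1.0708), lambda* = (5.7582, 2.4609)


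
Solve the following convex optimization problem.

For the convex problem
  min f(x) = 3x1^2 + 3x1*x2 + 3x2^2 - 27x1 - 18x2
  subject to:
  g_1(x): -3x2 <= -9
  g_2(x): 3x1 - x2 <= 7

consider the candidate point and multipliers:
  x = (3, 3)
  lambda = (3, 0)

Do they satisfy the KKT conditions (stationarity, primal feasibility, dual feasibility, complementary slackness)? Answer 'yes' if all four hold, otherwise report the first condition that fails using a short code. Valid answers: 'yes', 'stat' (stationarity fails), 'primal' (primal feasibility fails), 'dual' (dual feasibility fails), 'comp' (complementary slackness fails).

Gradient of f: grad f(x) = Q x + c = (0, 9)
Constraint values g_i(x) = a_i^T x - b_i:
  g_1((3, 3)) = 0
  g_2((3, 3)) = -1
Stationarity residual: grad f(x) + sum_i lambda_i a_i = (0, 0)
  -> stationarity OK
Primal feasibility (all g_i <= 0): OK
Dual feasibility (all lambda_i >= 0): OK
Complementary slackness (lambda_i * g_i(x) = 0 for all i): OK

Verdict: yes, KKT holds.

yes


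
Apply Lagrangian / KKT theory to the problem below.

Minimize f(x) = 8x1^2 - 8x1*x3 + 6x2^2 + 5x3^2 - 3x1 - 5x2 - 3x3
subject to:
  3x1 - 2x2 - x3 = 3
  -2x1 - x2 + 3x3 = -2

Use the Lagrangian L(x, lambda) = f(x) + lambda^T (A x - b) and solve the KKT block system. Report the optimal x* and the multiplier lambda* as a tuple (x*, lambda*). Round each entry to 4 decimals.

Form the Lagrangian:
  L(x, lambda) = (1/2) x^T Q x + c^T x + lambda^T (A x - b)
Stationarity (grad_x L = 0): Q x + c + A^T lambda = 0.
Primal feasibility: A x = b.

This gives the KKT block system:
  [ Q   A^T ] [ x     ]   [-c ]
  [ A    0  ] [ lambda ] = [ b ]

Solving the linear system:
  x*      = (1.1364, 0.1364, 0.1364)
  lambda* = (-2.974, 2.5844)
  f(x*)   = 4.7955

x* = (1.1364, 0.1364, 0.1364), lambda* = (-2.974, 2.5844)


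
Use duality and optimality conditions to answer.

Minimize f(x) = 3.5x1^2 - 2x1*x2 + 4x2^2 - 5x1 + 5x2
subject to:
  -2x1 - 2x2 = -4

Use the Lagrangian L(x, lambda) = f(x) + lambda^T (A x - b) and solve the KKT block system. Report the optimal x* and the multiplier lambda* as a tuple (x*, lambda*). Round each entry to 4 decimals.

Form the Lagrangian:
  L(x, lambda) = (1/2) x^T Q x + c^T x + lambda^T (A x - b)
Stationarity (grad_x L = 0): Q x + c + A^T lambda = 0.
Primal feasibility: A x = b.

This gives the KKT block system:
  [ Q   A^T ] [ x     ]   [-c ]
  [ A    0  ] [ lambda ] = [ b ]

Solving the linear system:
  x*      = (1.5789, 0.4211)
  lambda* = (2.6053)
  f(x*)   = 2.3158

x* = (1.5789, 0.4211), lambda* = (2.6053)


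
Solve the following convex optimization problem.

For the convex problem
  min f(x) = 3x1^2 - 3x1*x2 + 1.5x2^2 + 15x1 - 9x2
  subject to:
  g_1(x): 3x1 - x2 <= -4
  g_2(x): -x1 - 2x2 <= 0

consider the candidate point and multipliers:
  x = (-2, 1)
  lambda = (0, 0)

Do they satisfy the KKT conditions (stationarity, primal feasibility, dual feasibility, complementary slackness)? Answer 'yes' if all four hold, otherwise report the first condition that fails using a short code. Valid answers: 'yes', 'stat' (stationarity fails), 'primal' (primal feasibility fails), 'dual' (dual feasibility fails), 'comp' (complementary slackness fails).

Gradient of f: grad f(x) = Q x + c = (0, 0)
Constraint values g_i(x) = a_i^T x - b_i:
  g_1((-2, 1)) = -3
  g_2((-2, 1)) = 0
Stationarity residual: grad f(x) + sum_i lambda_i a_i = (0, 0)
  -> stationarity OK
Primal feasibility (all g_i <= 0): OK
Dual feasibility (all lambda_i >= 0): OK
Complementary slackness (lambda_i * g_i(x) = 0 for all i): OK

Verdict: yes, KKT holds.

yes


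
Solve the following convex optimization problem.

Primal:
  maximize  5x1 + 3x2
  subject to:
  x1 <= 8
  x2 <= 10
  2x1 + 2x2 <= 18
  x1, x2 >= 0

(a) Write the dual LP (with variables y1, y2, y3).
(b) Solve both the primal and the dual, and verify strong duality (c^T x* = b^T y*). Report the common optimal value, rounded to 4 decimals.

The standard primal-dual pair for 'max c^T x s.t. A x <= b, x >= 0' is:
  Dual:  min b^T y  s.t.  A^T y >= c,  y >= 0.

So the dual LP is:
  minimize  8y1 + 10y2 + 18y3
  subject to:
    y1 + 2y3 >= 5
    y2 + 2y3 >= 3
    y1, y2, y3 >= 0

Solving the primal: x* = (8, 1).
  primal value c^T x* = 43.
Solving the dual: y* = (2, 0, 1.5).
  dual value b^T y* = 43.
Strong duality: c^T x* = b^T y*. Confirmed.

43


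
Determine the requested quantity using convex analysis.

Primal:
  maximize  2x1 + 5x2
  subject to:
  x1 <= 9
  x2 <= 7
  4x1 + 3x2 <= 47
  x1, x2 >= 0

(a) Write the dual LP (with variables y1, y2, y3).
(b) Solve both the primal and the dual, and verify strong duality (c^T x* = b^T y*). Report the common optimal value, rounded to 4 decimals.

The standard primal-dual pair for 'max c^T x s.t. A x <= b, x >= 0' is:
  Dual:  min b^T y  s.t.  A^T y >= c,  y >= 0.

So the dual LP is:
  minimize  9y1 + 7y2 + 47y3
  subject to:
    y1 + 4y3 >= 2
    y2 + 3y3 >= 5
    y1, y2, y3 >= 0

Solving the primal: x* = (6.5, 7).
  primal value c^T x* = 48.
Solving the dual: y* = (0, 3.5, 0.5).
  dual value b^T y* = 48.
Strong duality: c^T x* = b^T y*. Confirmed.

48


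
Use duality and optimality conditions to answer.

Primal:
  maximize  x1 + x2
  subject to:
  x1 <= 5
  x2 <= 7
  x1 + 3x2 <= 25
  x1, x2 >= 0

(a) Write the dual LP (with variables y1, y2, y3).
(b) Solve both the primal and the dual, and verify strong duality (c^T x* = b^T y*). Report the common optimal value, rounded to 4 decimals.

The standard primal-dual pair for 'max c^T x s.t. A x <= b, x >= 0' is:
  Dual:  min b^T y  s.t.  A^T y >= c,  y >= 0.

So the dual LP is:
  minimize  5y1 + 7y2 + 25y3
  subject to:
    y1 + y3 >= 1
    y2 + 3y3 >= 1
    y1, y2, y3 >= 0

Solving the primal: x* = (5, 6.6667).
  primal value c^T x* = 11.6667.
Solving the dual: y* = (0.6667, 0, 0.3333).
  dual value b^T y* = 11.6667.
Strong duality: c^T x* = b^T y*. Confirmed.

11.6667


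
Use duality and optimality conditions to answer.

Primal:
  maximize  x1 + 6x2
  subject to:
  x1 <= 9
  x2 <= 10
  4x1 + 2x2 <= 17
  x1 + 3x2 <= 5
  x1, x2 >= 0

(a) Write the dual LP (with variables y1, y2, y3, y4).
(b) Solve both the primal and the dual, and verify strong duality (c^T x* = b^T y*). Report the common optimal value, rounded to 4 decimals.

The standard primal-dual pair for 'max c^T x s.t. A x <= b, x >= 0' is:
  Dual:  min b^T y  s.t.  A^T y >= c,  y >= 0.

So the dual LP is:
  minimize  9y1 + 10y2 + 17y3 + 5y4
  subject to:
    y1 + 4y3 + y4 >= 1
    y2 + 2y3 + 3y4 >= 6
    y1, y2, y3, y4 >= 0

Solving the primal: x* = (0, 1.6667).
  primal value c^T x* = 10.
Solving the dual: y* = (0, 0, 0, 2).
  dual value b^T y* = 10.
Strong duality: c^T x* = b^T y*. Confirmed.

10


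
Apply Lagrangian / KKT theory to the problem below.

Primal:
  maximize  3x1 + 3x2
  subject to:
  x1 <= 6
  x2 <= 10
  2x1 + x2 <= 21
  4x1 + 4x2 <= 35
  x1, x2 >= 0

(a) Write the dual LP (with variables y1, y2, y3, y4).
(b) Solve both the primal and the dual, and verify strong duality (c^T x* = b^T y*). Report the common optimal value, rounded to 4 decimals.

The standard primal-dual pair for 'max c^T x s.t. A x <= b, x >= 0' is:
  Dual:  min b^T y  s.t.  A^T y >= c,  y >= 0.

So the dual LP is:
  minimize  6y1 + 10y2 + 21y3 + 35y4
  subject to:
    y1 + 2y3 + 4y4 >= 3
    y2 + y3 + 4y4 >= 3
    y1, y2, y3, y4 >= 0

Solving the primal: x* = (0, 8.75).
  primal value c^T x* = 26.25.
Solving the dual: y* = (0, 0, 0, 0.75).
  dual value b^T y* = 26.25.
Strong duality: c^T x* = b^T y*. Confirmed.

26.25


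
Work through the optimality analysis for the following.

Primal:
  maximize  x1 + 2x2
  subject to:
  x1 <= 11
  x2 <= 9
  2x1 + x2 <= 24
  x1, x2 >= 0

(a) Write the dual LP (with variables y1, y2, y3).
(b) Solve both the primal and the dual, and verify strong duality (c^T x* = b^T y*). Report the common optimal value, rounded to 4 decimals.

The standard primal-dual pair for 'max c^T x s.t. A x <= b, x >= 0' is:
  Dual:  min b^T y  s.t.  A^T y >= c,  y >= 0.

So the dual LP is:
  minimize  11y1 + 9y2 + 24y3
  subject to:
    y1 + 2y3 >= 1
    y2 + y3 >= 2
    y1, y2, y3 >= 0

Solving the primal: x* = (7.5, 9).
  primal value c^T x* = 25.5.
Solving the dual: y* = (0, 1.5, 0.5).
  dual value b^T y* = 25.5.
Strong duality: c^T x* = b^T y*. Confirmed.

25.5


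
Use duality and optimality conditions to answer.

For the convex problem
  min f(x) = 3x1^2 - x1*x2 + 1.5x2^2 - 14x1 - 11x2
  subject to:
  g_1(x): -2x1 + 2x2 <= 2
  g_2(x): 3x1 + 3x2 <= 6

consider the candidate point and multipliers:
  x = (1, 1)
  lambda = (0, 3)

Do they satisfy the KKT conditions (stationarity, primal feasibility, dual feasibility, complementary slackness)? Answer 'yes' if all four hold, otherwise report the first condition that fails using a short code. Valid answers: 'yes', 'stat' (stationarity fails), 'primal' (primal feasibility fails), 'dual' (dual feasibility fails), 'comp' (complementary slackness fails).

Gradient of f: grad f(x) = Q x + c = (-9, -9)
Constraint values g_i(x) = a_i^T x - b_i:
  g_1((1, 1)) = -2
  g_2((1, 1)) = 0
Stationarity residual: grad f(x) + sum_i lambda_i a_i = (0, 0)
  -> stationarity OK
Primal feasibility (all g_i <= 0): OK
Dual feasibility (all lambda_i >= 0): OK
Complementary slackness (lambda_i * g_i(x) = 0 for all i): OK

Verdict: yes, KKT holds.

yes


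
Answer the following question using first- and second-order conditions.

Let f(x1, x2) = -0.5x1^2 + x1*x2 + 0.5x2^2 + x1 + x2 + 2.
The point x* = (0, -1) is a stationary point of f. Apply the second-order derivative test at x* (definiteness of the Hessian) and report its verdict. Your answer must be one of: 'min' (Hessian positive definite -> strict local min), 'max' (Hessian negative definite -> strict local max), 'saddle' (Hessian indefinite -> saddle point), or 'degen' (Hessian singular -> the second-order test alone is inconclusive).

Compute the Hessian H = grad^2 f:
  H = [[-1, 1], [1, 1]]
Verify stationarity: grad f(x*) = H x* + g = (0, 0).
Eigenvalues of H: -1.4142, 1.4142.
Eigenvalues have mixed signs, so H is indefinite -> x* is a saddle point.

saddle


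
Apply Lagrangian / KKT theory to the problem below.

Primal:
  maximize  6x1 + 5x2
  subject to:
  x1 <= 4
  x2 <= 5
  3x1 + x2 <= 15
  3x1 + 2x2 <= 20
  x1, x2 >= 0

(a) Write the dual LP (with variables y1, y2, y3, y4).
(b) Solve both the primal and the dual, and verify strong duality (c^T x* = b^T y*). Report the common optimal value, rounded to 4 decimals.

The standard primal-dual pair for 'max c^T x s.t. A x <= b, x >= 0' is:
  Dual:  min b^T y  s.t.  A^T y >= c,  y >= 0.

So the dual LP is:
  minimize  4y1 + 5y2 + 15y3 + 20y4
  subject to:
    y1 + 3y3 + 3y4 >= 6
    y2 + y3 + 2y4 >= 5
    y1, y2, y3, y4 >= 0

Solving the primal: x* = (3.3333, 5).
  primal value c^T x* = 45.
Solving the dual: y* = (0, 1, 0, 2).
  dual value b^T y* = 45.
Strong duality: c^T x* = b^T y*. Confirmed.

45


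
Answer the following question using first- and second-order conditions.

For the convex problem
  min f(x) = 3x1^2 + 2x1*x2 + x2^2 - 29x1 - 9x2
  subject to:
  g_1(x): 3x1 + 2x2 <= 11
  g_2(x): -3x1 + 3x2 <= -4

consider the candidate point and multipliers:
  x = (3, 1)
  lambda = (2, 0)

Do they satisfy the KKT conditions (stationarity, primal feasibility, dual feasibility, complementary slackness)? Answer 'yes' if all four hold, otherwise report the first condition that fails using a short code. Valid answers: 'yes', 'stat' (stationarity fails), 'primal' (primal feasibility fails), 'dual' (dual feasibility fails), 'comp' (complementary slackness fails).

Gradient of f: grad f(x) = Q x + c = (-9, -1)
Constraint values g_i(x) = a_i^T x - b_i:
  g_1((3, 1)) = 0
  g_2((3, 1)) = -2
Stationarity residual: grad f(x) + sum_i lambda_i a_i = (-3, 3)
  -> stationarity FAILS
Primal feasibility (all g_i <= 0): OK
Dual feasibility (all lambda_i >= 0): OK
Complementary slackness (lambda_i * g_i(x) = 0 for all i): OK

Verdict: the first failing condition is stationarity -> stat.

stat


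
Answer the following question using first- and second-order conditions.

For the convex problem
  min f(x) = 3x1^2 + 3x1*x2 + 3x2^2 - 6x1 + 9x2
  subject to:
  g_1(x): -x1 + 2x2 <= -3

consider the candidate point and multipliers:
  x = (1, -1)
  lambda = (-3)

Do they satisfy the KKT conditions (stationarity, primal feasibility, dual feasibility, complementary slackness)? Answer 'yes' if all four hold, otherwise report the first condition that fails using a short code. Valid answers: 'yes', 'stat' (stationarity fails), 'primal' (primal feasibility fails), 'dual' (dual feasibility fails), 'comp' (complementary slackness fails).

Gradient of f: grad f(x) = Q x + c = (-3, 6)
Constraint values g_i(x) = a_i^T x - b_i:
  g_1((1, -1)) = 0
Stationarity residual: grad f(x) + sum_i lambda_i a_i = (0, 0)
  -> stationarity OK
Primal feasibility (all g_i <= 0): OK
Dual feasibility (all lambda_i >= 0): FAILS
Complementary slackness (lambda_i * g_i(x) = 0 for all i): OK

Verdict: the first failing condition is dual_feasibility -> dual.

dual


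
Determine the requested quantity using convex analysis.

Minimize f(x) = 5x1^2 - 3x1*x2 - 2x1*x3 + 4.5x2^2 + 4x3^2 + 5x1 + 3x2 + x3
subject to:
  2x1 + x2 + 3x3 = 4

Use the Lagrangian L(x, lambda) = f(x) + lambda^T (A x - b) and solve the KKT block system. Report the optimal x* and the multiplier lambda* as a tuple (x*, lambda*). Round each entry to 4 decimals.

Form the Lagrangian:
  L(x, lambda) = (1/2) x^T Q x + c^T x + lambda^T (A x - b)
Stationarity (grad_x L = 0): Q x + c + A^T lambda = 0.
Primal feasibility: A x = b.

This gives the KKT block system:
  [ Q   A^T ] [ x     ]   [-c ]
  [ A    0  ] [ lambda ] = [ b ]

Solving the linear system:
  x*      = (0.3393, 0.109, 1.0708)
  lambda* = (-2.9625)
  f(x*)   = 7.4722

x* = (0.3393, 0.109, 1.0708), lambda* = (-2.9625)


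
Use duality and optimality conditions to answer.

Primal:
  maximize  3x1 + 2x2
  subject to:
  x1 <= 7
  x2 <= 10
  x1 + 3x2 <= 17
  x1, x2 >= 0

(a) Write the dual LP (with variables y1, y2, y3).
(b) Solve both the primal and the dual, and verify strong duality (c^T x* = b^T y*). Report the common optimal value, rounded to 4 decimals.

The standard primal-dual pair for 'max c^T x s.t. A x <= b, x >= 0' is:
  Dual:  min b^T y  s.t.  A^T y >= c,  y >= 0.

So the dual LP is:
  minimize  7y1 + 10y2 + 17y3
  subject to:
    y1 + y3 >= 3
    y2 + 3y3 >= 2
    y1, y2, y3 >= 0

Solving the primal: x* = (7, 3.3333).
  primal value c^T x* = 27.6667.
Solving the dual: y* = (2.3333, 0, 0.6667).
  dual value b^T y* = 27.6667.
Strong duality: c^T x* = b^T y*. Confirmed.

27.6667


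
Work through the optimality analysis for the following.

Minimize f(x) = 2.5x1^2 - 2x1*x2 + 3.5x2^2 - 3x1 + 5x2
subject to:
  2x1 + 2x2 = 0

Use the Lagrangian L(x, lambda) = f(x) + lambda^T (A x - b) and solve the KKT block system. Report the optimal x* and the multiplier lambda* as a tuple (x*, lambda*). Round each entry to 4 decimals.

Form the Lagrangian:
  L(x, lambda) = (1/2) x^T Q x + c^T x + lambda^T (A x - b)
Stationarity (grad_x L = 0): Q x + c + A^T lambda = 0.
Primal feasibility: A x = b.

This gives the KKT block system:
  [ Q   A^T ] [ x     ]   [-c ]
  [ A    0  ] [ lambda ] = [ b ]

Solving the linear system:
  x*      = (0.5, -0.5)
  lambda* = (-0.25)
  f(x*)   = -2

x* = (0.5, -0.5), lambda* = (-0.25)


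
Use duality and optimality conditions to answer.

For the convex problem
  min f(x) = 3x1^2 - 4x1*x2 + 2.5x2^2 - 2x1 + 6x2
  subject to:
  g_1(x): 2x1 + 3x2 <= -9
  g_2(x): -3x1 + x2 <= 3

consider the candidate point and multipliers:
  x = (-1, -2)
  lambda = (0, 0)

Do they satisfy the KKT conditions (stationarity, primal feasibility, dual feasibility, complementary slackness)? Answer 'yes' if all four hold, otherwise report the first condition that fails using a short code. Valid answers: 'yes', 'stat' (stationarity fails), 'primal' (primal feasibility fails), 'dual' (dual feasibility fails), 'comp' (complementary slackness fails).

Gradient of f: grad f(x) = Q x + c = (0, 0)
Constraint values g_i(x) = a_i^T x - b_i:
  g_1((-1, -2)) = 1
  g_2((-1, -2)) = -2
Stationarity residual: grad f(x) + sum_i lambda_i a_i = (0, 0)
  -> stationarity OK
Primal feasibility (all g_i <= 0): FAILS
Dual feasibility (all lambda_i >= 0): OK
Complementary slackness (lambda_i * g_i(x) = 0 for all i): OK

Verdict: the first failing condition is primal_feasibility -> primal.

primal


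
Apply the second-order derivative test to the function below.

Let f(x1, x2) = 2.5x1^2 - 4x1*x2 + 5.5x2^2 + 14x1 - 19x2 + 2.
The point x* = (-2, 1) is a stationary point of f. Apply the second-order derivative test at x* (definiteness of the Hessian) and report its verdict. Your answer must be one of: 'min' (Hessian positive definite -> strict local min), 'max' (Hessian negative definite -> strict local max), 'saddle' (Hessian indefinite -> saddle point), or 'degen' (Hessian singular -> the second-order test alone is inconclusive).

Compute the Hessian H = grad^2 f:
  H = [[5, -4], [-4, 11]]
Verify stationarity: grad f(x*) = H x* + g = (0, 0).
Eigenvalues of H: 3, 13.
Both eigenvalues > 0, so H is positive definite -> x* is a strict local min.

min


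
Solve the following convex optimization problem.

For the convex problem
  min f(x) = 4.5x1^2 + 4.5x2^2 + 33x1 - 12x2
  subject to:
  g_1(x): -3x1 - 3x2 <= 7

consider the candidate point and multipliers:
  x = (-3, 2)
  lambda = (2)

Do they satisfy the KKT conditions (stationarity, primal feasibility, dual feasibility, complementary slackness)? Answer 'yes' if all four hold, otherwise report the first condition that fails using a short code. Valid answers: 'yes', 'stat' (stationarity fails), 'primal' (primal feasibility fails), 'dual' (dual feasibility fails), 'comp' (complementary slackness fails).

Gradient of f: grad f(x) = Q x + c = (6, 6)
Constraint values g_i(x) = a_i^T x - b_i:
  g_1((-3, 2)) = -4
Stationarity residual: grad f(x) + sum_i lambda_i a_i = (0, 0)
  -> stationarity OK
Primal feasibility (all g_i <= 0): OK
Dual feasibility (all lambda_i >= 0): OK
Complementary slackness (lambda_i * g_i(x) = 0 for all i): FAILS

Verdict: the first failing condition is complementary_slackness -> comp.

comp
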